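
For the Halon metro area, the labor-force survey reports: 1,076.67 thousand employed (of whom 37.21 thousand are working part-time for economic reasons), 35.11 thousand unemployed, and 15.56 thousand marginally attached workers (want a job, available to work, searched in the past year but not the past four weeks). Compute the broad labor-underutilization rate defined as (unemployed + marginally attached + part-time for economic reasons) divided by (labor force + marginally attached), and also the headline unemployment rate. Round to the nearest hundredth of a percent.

Labor force = 1,076.67 + 35.11 = 1,111.78 thousand.
Numerator = 35.11 + 15.56 + 37.21 = 87.88 thousand.
Denominator = 1,111.78 + 15.56 = 1,127.34 thousand.
Broad rate = 87.88 / 1,127.34 = 7.80%.
Headline unemployment rate = 35.11 / 1,111.78 = 3.16%.

Broad underutilization rate ≈ 7.80%; headline unemployment rate ≈ 3.16%.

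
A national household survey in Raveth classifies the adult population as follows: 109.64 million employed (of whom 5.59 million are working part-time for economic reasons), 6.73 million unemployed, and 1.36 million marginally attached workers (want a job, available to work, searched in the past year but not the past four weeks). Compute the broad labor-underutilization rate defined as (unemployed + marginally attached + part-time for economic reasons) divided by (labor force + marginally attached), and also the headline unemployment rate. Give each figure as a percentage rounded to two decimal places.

Labor force = 109.64 + 6.73 = 116.37 million.
Numerator = 6.73 + 1.36 + 5.59 = 13.68 million.
Denominator = 116.37 + 1.36 = 117.73 million.
Broad rate = 13.68 / 117.73 = 11.62%.
Headline unemployment rate = 6.73 / 116.37 = 5.78%.

Broad underutilization rate ≈ 11.62%; headline unemployment rate ≈ 5.78%.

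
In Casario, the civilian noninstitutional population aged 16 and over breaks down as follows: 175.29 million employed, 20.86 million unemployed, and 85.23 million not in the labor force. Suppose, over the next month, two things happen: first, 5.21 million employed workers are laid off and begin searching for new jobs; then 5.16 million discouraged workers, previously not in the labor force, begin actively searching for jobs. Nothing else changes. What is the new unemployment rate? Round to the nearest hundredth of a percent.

Initially, labor force = 175.29 + 20.86 = 196.15 million, so u = 20.86/196.15 = 10.63%.
After the first change, employed falls and unemployed rises by 5.21; labor force unchanged → E = 170.08, U = 26.07, labor force = 196.15 million.
After the second change, unemployed and labor force both rise by 5.16 → E = 170.08, U = 31.23, labor force = 201.31 million.
New unemployment rate = 31.23 / 201.31 = 15.51%.

New unemployment rate ≈ 15.51%.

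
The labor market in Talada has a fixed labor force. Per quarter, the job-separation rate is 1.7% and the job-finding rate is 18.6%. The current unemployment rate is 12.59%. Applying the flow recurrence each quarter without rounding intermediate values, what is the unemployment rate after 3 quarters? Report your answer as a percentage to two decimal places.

With a fixed labor force, u_{t+1} = u_t + s·(1−u_t) − f·u_t = u_t·(1−s−f) + s.
Here 1−s−f = 0.797 and s = 0.017.
u_1 = 0.125900 × 0.797 + 0.017 = 0.117342.
u_2 = 0.117342 × 0.797 + 0.017 = 0.110522.
u_3 = 0.110522 × 0.797 + 0.017 = 0.105086.

Unemployment rate after three quarters ≈ 10.51%.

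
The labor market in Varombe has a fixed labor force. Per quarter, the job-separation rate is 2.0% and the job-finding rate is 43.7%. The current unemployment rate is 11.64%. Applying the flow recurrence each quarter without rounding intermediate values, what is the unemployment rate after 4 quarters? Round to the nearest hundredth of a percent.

With a fixed labor force, u_{t+1} = u_t + s·(1−u_t) − f·u_t = u_t·(1−s−f) + s.
Here 1−s−f = 0.543 and s = 0.020.
u_1 = 0.116400 × 0.543 + 0.020 = 0.083205.
u_2 = 0.083205 × 0.543 + 0.020 = 0.065180.
u_3 = 0.065180 × 0.543 + 0.020 = 0.055393.
u_4 = 0.055393 × 0.543 + 0.020 = 0.050078.

Unemployment rate after four quarters ≈ 5.01%.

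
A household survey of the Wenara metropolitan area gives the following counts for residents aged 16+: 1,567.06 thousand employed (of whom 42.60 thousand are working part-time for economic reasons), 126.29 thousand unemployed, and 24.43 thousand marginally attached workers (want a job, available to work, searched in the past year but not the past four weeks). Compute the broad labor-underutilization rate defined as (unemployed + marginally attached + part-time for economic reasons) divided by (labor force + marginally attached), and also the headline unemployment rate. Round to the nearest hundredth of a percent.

Labor force = 1,567.06 + 126.29 = 1,693.35 thousand.
Numerator = 126.29 + 24.43 + 42.60 = 193.32 thousand.
Denominator = 1,693.35 + 24.43 = 1,717.78 thousand.
Broad rate = 193.32 / 1,717.78 = 11.25%.
Headline unemployment rate = 126.29 / 1,693.35 = 7.46%.

Broad underutilization rate ≈ 11.25%; headline unemployment rate ≈ 7.46%.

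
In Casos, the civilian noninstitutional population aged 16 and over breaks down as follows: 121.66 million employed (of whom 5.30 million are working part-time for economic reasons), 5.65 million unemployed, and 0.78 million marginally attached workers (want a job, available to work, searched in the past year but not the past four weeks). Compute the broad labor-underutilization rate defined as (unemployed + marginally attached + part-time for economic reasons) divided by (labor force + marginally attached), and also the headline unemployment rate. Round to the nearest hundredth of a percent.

Broad underutilization rate ≈ 9.16%; headline unemployment rate ≈ 4.44%.

Labor force = 121.66 + 5.65 = 127.31 million.
Numerator = 5.65 + 0.78 + 5.30 = 11.73 million.
Denominator = 127.31 + 0.78 = 128.09 million.
Broad rate = 11.73 / 128.09 = 9.16%.
Headline unemployment rate = 5.65 / 127.31 = 4.44%.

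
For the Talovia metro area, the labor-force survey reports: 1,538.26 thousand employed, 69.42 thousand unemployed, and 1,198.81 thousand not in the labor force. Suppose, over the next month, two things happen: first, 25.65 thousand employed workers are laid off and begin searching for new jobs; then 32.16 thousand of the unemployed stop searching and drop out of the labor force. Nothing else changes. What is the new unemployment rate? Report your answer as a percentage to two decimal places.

Initially, labor force = 1,538.26 + 69.42 = 1,607.68 thousand, so u = 69.42/1,607.68 = 4.32%.
After the first change, employed falls and unemployed rises by 25.65; labor force unchanged → E = 1,512.61, U = 95.07, labor force = 1,607.68 thousand.
After the second change, unemployed and labor force both fall by 32.16 → E = 1,512.61, U = 62.91, labor force = 1,575.52 thousand.
New unemployment rate = 62.91 / 1,575.52 = 3.99%.

New unemployment rate ≈ 3.99%.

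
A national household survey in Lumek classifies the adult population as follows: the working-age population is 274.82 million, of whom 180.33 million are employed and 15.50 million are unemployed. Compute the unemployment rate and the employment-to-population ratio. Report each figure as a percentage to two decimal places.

Unemployment rate ≈ 7.92%; employment-population ratio ≈ 65.62%.

Labor force = employed + unemployed = 180.33 + 15.50 = 195.83 million.
Unemployment rate = 15.50 / 195.83 = 7.92%.
Employment-population ratio = 180.33 / 274.82 = 65.62%.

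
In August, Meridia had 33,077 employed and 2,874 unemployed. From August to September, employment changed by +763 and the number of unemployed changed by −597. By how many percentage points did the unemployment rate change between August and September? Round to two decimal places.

The unemployment rate changed by −1.69 percentage points.

August: labor force = 33,077 + 2,874 = 35,951; u = 2,874/35,951 = 7.99%.
September: labor force = 33,840 + 2,277 = 36,117; u = 2,277/36,117 = 6.30%.
Change = 6.30% − 7.99% = −1.69 pp.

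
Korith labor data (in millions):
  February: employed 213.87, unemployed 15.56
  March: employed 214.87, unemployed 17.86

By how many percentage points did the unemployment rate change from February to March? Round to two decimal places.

The unemployment rate changed by +0.89 percentage points.

February: labor force = 213.87 + 15.56 = 229.43; u = 15.56/229.43 = 6.78%.
March: labor force = 214.87 + 17.86 = 232.73; u = 17.86/232.73 = 7.67%.
Change = 7.67% − 6.78% = +0.89 pp.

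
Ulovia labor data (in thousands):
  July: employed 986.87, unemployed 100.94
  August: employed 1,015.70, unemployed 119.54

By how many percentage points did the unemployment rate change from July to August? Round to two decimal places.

July: labor force = 986.87 + 100.94 = 1,087.81; u = 100.94/1,087.81 = 9.28%.
August: labor force = 1,015.70 + 119.54 = 1,135.24; u = 119.54/1,135.24 = 10.53%.
Change = 10.53% − 9.28% = +1.25 pp.

The unemployment rate changed by +1.25 percentage points.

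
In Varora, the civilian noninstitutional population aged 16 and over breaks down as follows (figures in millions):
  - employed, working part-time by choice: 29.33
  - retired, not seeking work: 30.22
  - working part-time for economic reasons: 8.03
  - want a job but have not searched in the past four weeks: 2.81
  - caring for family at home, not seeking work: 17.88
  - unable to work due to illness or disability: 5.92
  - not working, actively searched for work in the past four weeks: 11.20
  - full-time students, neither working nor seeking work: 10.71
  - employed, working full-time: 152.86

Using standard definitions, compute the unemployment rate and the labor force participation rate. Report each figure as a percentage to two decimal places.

Unemployment rate ≈ 5.56%; labor force participation rate ≈ 74.89%.

Employed = 29.33 + 8.03 + 152.86 = 190.22 million (anyone who worked, including part-time for economic reasons, counts as employed).
Unemployed = 11.20 million.
Labor force = 190.22 + 11.20 = 201.42 million.
Not in labor force = 30.22 + 2.81 + 17.88 + 5.92 + 10.71 = 67.54 million (those not working and not actively searching are outside the labor force — including those who want a job but have given up searching).
Civilian working-age population = 201.42 + 67.54 = 268.96 million.
Unemployment rate = 11.20 / 201.42 = 5.56%.
Labor force participation rate = 201.42 / 268.96 = 74.89%.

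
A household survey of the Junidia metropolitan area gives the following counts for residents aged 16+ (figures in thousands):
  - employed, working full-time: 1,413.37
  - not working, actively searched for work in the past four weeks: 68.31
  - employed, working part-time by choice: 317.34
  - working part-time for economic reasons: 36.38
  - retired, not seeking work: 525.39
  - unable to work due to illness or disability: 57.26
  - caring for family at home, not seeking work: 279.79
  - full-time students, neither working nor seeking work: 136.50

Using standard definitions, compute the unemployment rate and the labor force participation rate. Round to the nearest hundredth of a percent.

Employed = 1,413.37 + 317.34 + 36.38 = 1,767.09 thousand (anyone who worked, including part-time for economic reasons, counts as employed).
Unemployed = 68.31 thousand.
Labor force = 1,767.09 + 68.31 = 1,835.40 thousand.
Not in labor force = 525.39 + 57.26 + 279.79 + 136.50 = 998.94 thousand (those not working and not actively searching are outside the labor force).
Civilian working-age population = 1,835.40 + 998.94 = 2,834.34 thousand.
Unemployment rate = 68.31 / 1,835.40 = 3.72%.
Labor force participation rate = 1,835.40 / 2,834.34 = 64.76%.

Unemployment rate ≈ 3.72%; labor force participation rate ≈ 64.76%.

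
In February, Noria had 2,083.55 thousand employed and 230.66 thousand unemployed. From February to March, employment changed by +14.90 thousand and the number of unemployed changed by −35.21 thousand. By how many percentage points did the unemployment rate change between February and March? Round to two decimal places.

February: labor force = 2,083.55 + 230.66 = 2,314.21; u = 230.66/2,314.21 = 9.97%.
March: labor force = 2,098.45 + 195.45 = 2,293.90; u = 195.45/2,293.90 = 8.52%.
Change = 8.52% − 9.97% = −1.45 pp.

The unemployment rate changed by −1.45 percentage points.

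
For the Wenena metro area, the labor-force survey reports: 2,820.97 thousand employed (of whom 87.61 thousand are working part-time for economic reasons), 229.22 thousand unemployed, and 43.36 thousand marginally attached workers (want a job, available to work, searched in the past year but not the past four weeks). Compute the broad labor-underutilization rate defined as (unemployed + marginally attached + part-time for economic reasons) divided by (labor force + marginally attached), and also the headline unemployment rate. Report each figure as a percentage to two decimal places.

Broad underutilization rate ≈ 11.64%; headline unemployment rate ≈ 7.51%.

Labor force = 2,820.97 + 229.22 = 3,050.19 thousand.
Numerator = 229.22 + 43.36 + 87.61 = 360.19 thousand.
Denominator = 3,050.19 + 43.36 = 3,093.55 thousand.
Broad rate = 360.19 / 3,093.55 = 11.64%.
Headline unemployment rate = 229.22 / 3,050.19 = 7.51%.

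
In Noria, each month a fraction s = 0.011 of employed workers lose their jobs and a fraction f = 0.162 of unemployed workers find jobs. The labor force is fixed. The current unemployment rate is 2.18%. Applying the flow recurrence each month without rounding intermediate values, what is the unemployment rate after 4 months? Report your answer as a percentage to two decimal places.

Unemployment rate after four months ≈ 4.40%.

With a fixed labor force, u_{t+1} = u_t + s·(1−u_t) − f·u_t = u_t·(1−s−f) + s.
Here 1−s−f = 0.827 and s = 0.011.
u_1 = 0.021800 × 0.827 + 0.011 = 0.029029.
u_2 = 0.029029 × 0.827 + 0.011 = 0.035007.
u_3 = 0.035007 × 0.827 + 0.011 = 0.039951.
u_4 = 0.039951 × 0.827 + 0.011 = 0.044039.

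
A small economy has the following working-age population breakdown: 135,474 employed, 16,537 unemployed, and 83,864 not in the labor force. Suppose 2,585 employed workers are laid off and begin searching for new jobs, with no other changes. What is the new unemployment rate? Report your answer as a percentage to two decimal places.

Initially, labor force = 135,474 + 16,537 = 152,011, so u = 16,537/152,011 = 10.88%.
After the change, employed falls and unemployed rises by 2,585; labor force unchanged → E = 132,889, U = 19,122, labor force = 152,011.
New unemployment rate = 19,122 / 152,011 = 12.58%.

New unemployment rate ≈ 12.58%.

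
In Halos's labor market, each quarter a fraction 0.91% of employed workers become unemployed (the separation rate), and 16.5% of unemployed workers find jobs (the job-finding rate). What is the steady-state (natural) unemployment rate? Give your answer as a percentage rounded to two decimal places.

Steady-state unemployment rate ≈ 5.23%.

At steady state the flows balance: s·E = f·U, so U/(E+U) = s/(s+f).
u* = 0.91 / (0.91 + 16.5) = 0.91 / 17.41 = 5.23%.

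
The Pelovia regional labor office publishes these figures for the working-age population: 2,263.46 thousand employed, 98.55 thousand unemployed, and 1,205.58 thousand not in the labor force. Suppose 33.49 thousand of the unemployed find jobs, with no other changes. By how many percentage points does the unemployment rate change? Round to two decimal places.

Initially, labor force = 2,263.46 + 98.55 = 2,362.01 thousand, so u = 98.55/2,362.01 = 4.17%.
After the change, unemployed falls and employed rises by 33.49; labor force unchanged → E = 2,296.95, U = 65.06, labor force = 2,362.01 thousand.
New unemployment rate = 65.06 / 2,362.01 = 2.75%.
Change = 2.75% − 4.17% = −1.42 percentage points.

The unemployment rate changes by −1.42 percentage points.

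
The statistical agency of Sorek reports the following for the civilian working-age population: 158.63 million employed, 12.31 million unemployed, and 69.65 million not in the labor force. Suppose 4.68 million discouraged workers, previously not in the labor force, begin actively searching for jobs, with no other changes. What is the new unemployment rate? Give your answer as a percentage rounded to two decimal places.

Initially, labor force = 158.63 + 12.31 = 170.94 million, so u = 12.31/170.94 = 7.20%.
After the change, unemployed and labor force both rise by 4.68 → E = 158.63, U = 16.99, labor force = 175.62 million.
New unemployment rate = 16.99 / 175.62 = 9.67%.

New unemployment rate ≈ 9.67%.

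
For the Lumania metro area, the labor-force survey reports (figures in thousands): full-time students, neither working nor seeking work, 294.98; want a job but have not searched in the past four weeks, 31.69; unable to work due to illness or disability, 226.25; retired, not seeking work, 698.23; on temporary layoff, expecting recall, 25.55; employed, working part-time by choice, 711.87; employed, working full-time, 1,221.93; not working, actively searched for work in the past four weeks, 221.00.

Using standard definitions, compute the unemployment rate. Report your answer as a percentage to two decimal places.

Employed = 711.87 + 1,221.93 = 1,933.80 thousand.
Unemployed = 25.55 + 221.00 = 246.55 thousand (jobless and actively searching, or on temporary layoff).
Labor force = 1,933.80 + 246.55 = 2,180.35 thousand.
Unemployment rate = 246.55 / 2,180.35 = 11.31%.

Unemployment rate ≈ 11.31%.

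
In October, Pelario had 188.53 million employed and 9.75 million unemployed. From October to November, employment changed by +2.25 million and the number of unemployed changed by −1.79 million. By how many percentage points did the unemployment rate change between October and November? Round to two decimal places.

October: labor force = 188.53 + 9.75 = 198.28; u = 9.75/198.28 = 4.92%.
November: labor force = 190.78 + 7.96 = 198.74; u = 7.96/198.74 = 4.01%.
Change = 4.01% − 4.92% = −0.91 pp.

The unemployment rate changed by −0.91 percentage points.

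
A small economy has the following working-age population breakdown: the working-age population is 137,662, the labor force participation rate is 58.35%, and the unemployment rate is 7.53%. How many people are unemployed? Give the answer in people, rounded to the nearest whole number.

About 6,049 are unemployed.

Labor force = 0.5835 × 137,662 = 80,326.
Unemployed = 0.0753 × 80,326 ≈ 6,049.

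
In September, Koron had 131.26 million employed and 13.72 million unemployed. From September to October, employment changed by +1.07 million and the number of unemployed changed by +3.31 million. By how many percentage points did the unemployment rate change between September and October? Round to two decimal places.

September: labor force = 131.26 + 13.72 = 144.98; u = 13.72/144.98 = 9.46%.
October: labor force = 132.33 + 17.03 = 149.36; u = 17.03/149.36 = 11.40%.
Change = 11.40% − 9.46% = +1.94 pp.

The unemployment rate changed by +1.94 percentage points.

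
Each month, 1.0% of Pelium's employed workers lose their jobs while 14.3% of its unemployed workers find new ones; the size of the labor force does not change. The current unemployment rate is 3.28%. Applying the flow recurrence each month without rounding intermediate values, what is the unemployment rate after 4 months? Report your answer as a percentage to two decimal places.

With a fixed labor force, u_{t+1} = u_t + s·(1−u_t) − f·u_t = u_t·(1−s−f) + s.
Here 1−s−f = 0.847 and s = 0.010.
u_1 = 0.032800 × 0.847 + 0.010 = 0.037782.
u_2 = 0.037782 × 0.847 + 0.010 = 0.042001.
u_3 = 0.042001 × 0.847 + 0.010 = 0.045575.
u_4 = 0.045575 × 0.847 + 0.010 = 0.048602.

Unemployment rate after four months ≈ 4.86%.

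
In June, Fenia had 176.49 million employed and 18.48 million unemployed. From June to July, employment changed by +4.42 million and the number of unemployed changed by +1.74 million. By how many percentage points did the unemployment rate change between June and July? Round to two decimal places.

June: labor force = 176.49 + 18.48 = 194.97; u = 18.48/194.97 = 9.48%.
July: labor force = 180.91 + 20.22 = 201.13; u = 20.22/201.13 = 10.05%.
Change = 10.05% − 9.48% = +0.57 pp.

The unemployment rate changed by +0.57 percentage points.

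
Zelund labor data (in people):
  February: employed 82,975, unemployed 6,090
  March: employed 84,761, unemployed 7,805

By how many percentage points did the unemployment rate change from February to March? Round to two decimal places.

February: labor force = 82,975 + 6,090 = 89,065; u = 6,090/89,065 = 6.84%.
March: labor force = 84,761 + 7,805 = 92,566; u = 7,805/92,566 = 8.43%.
Change = 8.43% − 6.84% = +1.59 pp.

The unemployment rate changed by +1.59 percentage points.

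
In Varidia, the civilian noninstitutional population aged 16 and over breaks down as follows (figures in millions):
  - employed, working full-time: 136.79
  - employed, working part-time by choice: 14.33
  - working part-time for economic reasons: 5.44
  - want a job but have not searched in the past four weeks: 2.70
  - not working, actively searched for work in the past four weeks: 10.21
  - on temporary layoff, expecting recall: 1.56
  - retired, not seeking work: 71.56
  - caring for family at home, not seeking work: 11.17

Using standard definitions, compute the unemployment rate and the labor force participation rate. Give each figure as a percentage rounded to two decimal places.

Employed = 136.79 + 14.33 + 5.44 = 156.56 million (anyone who worked, including part-time for economic reasons, counts as employed).
Unemployed = 10.21 + 1.56 = 11.77 million (jobless and actively searching, or on temporary layoff).
Labor force = 156.56 + 11.77 = 168.33 million.
Not in labor force = 2.70 + 71.56 + 11.17 = 85.43 million (those not working and not actively searching are outside the labor force — including those who want a job but have given up searching).
Civilian working-age population = 168.33 + 85.43 = 253.76 million.
Unemployment rate = 11.77 / 168.33 = 6.99%.
Labor force participation rate = 168.33 / 253.76 = 66.33%.

Unemployment rate ≈ 6.99%; labor force participation rate ≈ 66.33%.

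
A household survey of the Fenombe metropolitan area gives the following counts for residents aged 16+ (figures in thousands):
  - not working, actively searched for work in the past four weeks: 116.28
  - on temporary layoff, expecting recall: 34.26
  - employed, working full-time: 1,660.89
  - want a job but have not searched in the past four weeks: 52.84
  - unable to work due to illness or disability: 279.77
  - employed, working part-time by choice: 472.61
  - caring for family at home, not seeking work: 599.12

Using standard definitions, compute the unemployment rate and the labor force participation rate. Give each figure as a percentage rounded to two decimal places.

Unemployment rate ≈ 6.59%; labor force participation rate ≈ 71.03%.

Employed = 1,660.89 + 472.61 = 2,133.50 thousand.
Unemployed = 116.28 + 34.26 = 150.54 thousand (jobless and actively searching, or on temporary layoff).
Labor force = 2,133.50 + 150.54 = 2,284.04 thousand.
Not in labor force = 52.84 + 279.77 + 599.12 = 931.73 thousand (those not working and not actively searching are outside the labor force — including those who want a job but have given up searching).
Civilian working-age population = 2,284.04 + 931.73 = 3,215.77 thousand.
Unemployment rate = 150.54 / 2,284.04 = 6.59%.
Labor force participation rate = 2,284.04 / 3,215.77 = 71.03%.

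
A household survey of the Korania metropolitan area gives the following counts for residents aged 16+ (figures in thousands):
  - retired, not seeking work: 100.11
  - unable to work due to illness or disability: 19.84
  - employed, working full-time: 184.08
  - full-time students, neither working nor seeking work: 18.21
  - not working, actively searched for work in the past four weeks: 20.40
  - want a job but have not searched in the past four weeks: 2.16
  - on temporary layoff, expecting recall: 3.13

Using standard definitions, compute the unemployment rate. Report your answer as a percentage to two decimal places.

Employed = 184.08 thousand.
Unemployed = 20.40 + 3.13 = 23.53 thousand (jobless and actively searching, or on temporary layoff).
Labor force = 184.08 + 23.53 = 207.61 thousand.
Unemployment rate = 23.53 / 207.61 = 11.33%.

Unemployment rate ≈ 11.33%.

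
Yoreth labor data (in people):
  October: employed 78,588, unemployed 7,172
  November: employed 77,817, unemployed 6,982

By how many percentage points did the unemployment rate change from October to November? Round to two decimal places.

October: labor force = 78,588 + 7,172 = 85,760; u = 7,172/85,760 = 8.36%.
November: labor force = 77,817 + 6,982 = 84,799; u = 6,982/84,799 = 8.23%.
Change = 8.23% − 8.36% = −0.13 pp.

The unemployment rate changed by −0.13 percentage points.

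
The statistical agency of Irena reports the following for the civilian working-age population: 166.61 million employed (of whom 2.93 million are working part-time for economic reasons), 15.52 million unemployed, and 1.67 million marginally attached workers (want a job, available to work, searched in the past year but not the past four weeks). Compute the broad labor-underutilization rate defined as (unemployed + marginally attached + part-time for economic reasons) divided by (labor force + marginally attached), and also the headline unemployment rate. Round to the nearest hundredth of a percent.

Labor force = 166.61 + 15.52 = 182.13 million.
Numerator = 15.52 + 1.67 + 2.93 = 20.12 million.
Denominator = 182.13 + 1.67 = 183.80 million.
Broad rate = 20.12 / 183.80 = 10.95%.
Headline unemployment rate = 15.52 / 182.13 = 8.52%.

Broad underutilization rate ≈ 10.95%; headline unemployment rate ≈ 8.52%.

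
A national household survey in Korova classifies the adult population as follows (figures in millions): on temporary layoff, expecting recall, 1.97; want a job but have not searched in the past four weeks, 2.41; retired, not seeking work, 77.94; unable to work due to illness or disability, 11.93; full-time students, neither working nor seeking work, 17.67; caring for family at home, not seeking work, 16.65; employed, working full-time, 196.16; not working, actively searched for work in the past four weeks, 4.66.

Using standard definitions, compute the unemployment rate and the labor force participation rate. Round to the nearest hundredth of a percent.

Employed = 196.16 million.
Unemployed = 1.97 + 4.66 = 6.63 million (jobless and actively searching, or on temporary layoff).
Labor force = 196.16 + 6.63 = 202.79 million.
Not in labor force = 2.41 + 77.94 + 11.93 + 17.67 + 16.65 = 126.60 million (those not working and not actively searching are outside the labor force — including those who want a job but have given up searching).
Civilian working-age population = 202.79 + 126.60 = 329.39 million.
Unemployment rate = 6.63 / 202.79 = 3.27%.
Labor force participation rate = 202.79 / 329.39 = 61.57%.

Unemployment rate ≈ 3.27%; labor force participation rate ≈ 61.57%.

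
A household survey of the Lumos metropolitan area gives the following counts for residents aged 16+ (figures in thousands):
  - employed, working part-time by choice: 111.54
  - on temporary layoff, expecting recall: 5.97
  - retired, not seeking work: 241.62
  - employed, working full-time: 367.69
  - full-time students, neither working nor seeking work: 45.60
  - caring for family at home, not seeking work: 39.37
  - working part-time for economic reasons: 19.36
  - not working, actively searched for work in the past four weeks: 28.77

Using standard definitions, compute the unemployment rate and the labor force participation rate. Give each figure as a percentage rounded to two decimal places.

Employed = 111.54 + 367.69 + 19.36 = 498.59 thousand (anyone who worked, including part-time for economic reasons, counts as employed).
Unemployed = 5.97 + 28.77 = 34.74 thousand (jobless and actively searching, or on temporary layoff).
Labor force = 498.59 + 34.74 = 533.33 thousand.
Not in labor force = 241.62 + 45.60 + 39.37 = 326.59 thousand (those not working and not actively searching are outside the labor force).
Civilian working-age population = 533.33 + 326.59 = 859.92 thousand.
Unemployment rate = 34.74 / 533.33 = 6.51%.
Labor force participation rate = 533.33 / 859.92 = 62.02%.

Unemployment rate ≈ 6.51%; labor force participation rate ≈ 62.02%.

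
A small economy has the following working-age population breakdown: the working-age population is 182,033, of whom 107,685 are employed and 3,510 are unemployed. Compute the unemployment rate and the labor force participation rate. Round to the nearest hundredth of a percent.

Labor force = employed + unemployed = 107,685 + 3,510 = 111,195.
Unemployment rate = 3,510 / 111,195 = 3.16%.
Labor force participation rate = 111,195 / 182,033 = 61.09%.

Unemployment rate ≈ 3.16%; labor force participation rate ≈ 61.09%.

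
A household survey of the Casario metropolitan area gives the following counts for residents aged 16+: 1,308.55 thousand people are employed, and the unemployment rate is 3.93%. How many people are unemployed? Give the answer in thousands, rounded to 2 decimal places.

Let U be the number unemployed. The labor force is E + U, and U/(E+U) = 0.0393.
So U = 0.0393 × 1,308.55 / (1 − 0.0393) = 51.4260 / 0.9607 ≈ 53.53 thousand.

About 53.53 thousand are unemployed.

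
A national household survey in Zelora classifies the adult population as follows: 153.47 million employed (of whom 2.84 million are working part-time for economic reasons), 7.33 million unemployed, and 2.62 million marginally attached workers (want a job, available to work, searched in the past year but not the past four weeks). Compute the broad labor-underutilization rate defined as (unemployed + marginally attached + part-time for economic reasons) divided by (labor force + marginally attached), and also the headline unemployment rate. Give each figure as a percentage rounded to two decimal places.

Broad underutilization rate ≈ 7.83%; headline unemployment rate ≈ 4.56%.

Labor force = 153.47 + 7.33 = 160.80 million.
Numerator = 7.33 + 2.62 + 2.84 = 12.79 million.
Denominator = 160.80 + 2.62 = 163.42 million.
Broad rate = 12.79 / 163.42 = 7.83%.
Headline unemployment rate = 7.33 / 160.80 = 4.56%.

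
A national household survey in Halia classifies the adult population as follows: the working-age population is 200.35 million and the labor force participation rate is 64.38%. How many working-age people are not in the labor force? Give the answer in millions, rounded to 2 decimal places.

About 71.36 million are not in the labor force.

Share not in the labor force = 1 − 0.6438 = 0.3562.
Not in labor force = 0.3562 × 200.35 ≈ 71.36 million.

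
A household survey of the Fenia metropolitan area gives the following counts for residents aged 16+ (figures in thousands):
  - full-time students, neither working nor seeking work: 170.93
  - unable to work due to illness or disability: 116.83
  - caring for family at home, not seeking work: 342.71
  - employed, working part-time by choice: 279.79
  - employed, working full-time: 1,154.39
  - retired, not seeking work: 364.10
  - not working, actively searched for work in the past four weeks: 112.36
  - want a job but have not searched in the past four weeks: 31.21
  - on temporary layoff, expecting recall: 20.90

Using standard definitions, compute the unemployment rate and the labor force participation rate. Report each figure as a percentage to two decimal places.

Unemployment rate ≈ 8.50%; labor force participation rate ≈ 60.44%.

Employed = 279.79 + 1,154.39 = 1,434.18 thousand.
Unemployed = 112.36 + 20.90 = 133.26 thousand (jobless and actively searching, or on temporary layoff).
Labor force = 1,434.18 + 133.26 = 1,567.44 thousand.
Not in labor force = 170.93 + 116.83 + 342.71 + 364.10 + 31.21 = 1,025.78 thousand (those not working and not actively searching are outside the labor force — including those who want a job but have given up searching).
Civilian working-age population = 1,567.44 + 1,025.78 = 2,593.22 thousand.
Unemployment rate = 133.26 / 1,567.44 = 8.50%.
Labor force participation rate = 1,567.44 / 2,593.22 = 60.44%.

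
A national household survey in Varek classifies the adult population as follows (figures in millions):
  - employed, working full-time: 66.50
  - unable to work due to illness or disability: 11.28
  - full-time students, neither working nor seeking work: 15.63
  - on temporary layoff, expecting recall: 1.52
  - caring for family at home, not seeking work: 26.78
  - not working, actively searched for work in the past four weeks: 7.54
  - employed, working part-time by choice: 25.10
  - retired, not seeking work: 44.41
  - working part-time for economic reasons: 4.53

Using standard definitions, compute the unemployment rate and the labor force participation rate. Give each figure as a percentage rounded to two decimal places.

Employed = 66.50 + 25.10 + 4.53 = 96.13 million (anyone who worked, including part-time for economic reasons, counts as employed).
Unemployed = 1.52 + 7.54 = 9.06 million (jobless and actively searching, or on temporary layoff).
Labor force = 96.13 + 9.06 = 105.19 million.
Not in labor force = 11.28 + 15.63 + 26.78 + 44.41 = 98.10 million (those not working and not actively searching are outside the labor force).
Civilian working-age population = 105.19 + 98.10 = 203.29 million.
Unemployment rate = 9.06 / 105.19 = 8.61%.
Labor force participation rate = 105.19 / 203.29 = 51.74%.

Unemployment rate ≈ 8.61%; labor force participation rate ≈ 51.74%.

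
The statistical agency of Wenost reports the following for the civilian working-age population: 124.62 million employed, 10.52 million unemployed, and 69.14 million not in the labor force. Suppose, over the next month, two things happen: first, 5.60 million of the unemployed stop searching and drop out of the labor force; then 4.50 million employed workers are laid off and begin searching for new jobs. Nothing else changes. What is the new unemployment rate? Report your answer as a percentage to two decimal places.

Initially, labor force = 124.62 + 10.52 = 135.14 million, so u = 10.52/135.14 = 7.78%.
After the first change, unemployed and labor force both fall by 5.60 → E = 124.62, U = 4.92, labor force = 129.54 million.
After the second change, employed falls and unemployed rises by 4.50; labor force unchanged → E = 120.12, U = 9.42, labor force = 129.54 million.
New unemployment rate = 9.42 / 129.54 = 7.27%.

New unemployment rate ≈ 7.27%.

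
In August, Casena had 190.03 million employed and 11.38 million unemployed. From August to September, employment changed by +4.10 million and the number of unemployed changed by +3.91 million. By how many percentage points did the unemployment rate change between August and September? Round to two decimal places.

August: labor force = 190.03 + 11.38 = 201.41; u = 11.38/201.41 = 5.65%.
September: labor force = 194.13 + 15.29 = 209.42; u = 15.29/209.42 = 7.30%.
Change = 7.30% − 5.65% = +1.65 pp.

The unemployment rate changed by +1.65 percentage points.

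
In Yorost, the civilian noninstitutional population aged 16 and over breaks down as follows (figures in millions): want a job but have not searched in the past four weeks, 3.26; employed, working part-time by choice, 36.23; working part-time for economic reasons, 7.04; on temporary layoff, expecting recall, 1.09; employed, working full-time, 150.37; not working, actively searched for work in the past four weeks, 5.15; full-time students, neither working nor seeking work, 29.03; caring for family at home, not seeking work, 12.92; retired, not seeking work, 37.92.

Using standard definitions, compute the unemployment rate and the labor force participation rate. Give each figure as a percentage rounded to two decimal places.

Employed = 36.23 + 7.04 + 150.37 = 193.64 million (anyone who worked, including part-time for economic reasons, counts as employed).
Unemployed = 1.09 + 5.15 = 6.24 million (jobless and actively searching, or on temporary layoff).
Labor force = 193.64 + 6.24 = 199.88 million.
Not in labor force = 3.26 + 29.03 + 12.92 + 37.92 = 83.13 million (those not working and not actively searching are outside the labor force — including those who want a job but have given up searching).
Civilian working-age population = 199.88 + 83.13 = 283.01 million.
Unemployment rate = 6.24 / 199.88 = 3.12%.
Labor force participation rate = 199.88 / 283.01 = 70.63%.

Unemployment rate ≈ 3.12%; labor force participation rate ≈ 70.63%.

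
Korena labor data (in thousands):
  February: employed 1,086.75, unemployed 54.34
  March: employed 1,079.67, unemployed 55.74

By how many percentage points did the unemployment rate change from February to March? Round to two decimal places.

The unemployment rate changed by +0.15 percentage points.

February: labor force = 1,086.75 + 54.34 = 1,141.09; u = 54.34/1,141.09 = 4.76%.
March: labor force = 1,079.67 + 55.74 = 1,135.41; u = 55.74/1,135.41 = 4.91%.
Change = 4.91% − 4.76% = +0.15 pp.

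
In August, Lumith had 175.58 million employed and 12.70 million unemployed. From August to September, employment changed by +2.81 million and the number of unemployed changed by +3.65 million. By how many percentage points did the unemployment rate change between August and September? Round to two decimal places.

The unemployment rate changed by +1.65 percentage points.

August: labor force = 175.58 + 12.70 = 188.28; u = 12.70/188.28 = 6.75%.
September: labor force = 178.39 + 16.35 = 194.74; u = 16.35/194.74 = 8.40%.
Change = 8.40% − 6.75% = +1.65 pp.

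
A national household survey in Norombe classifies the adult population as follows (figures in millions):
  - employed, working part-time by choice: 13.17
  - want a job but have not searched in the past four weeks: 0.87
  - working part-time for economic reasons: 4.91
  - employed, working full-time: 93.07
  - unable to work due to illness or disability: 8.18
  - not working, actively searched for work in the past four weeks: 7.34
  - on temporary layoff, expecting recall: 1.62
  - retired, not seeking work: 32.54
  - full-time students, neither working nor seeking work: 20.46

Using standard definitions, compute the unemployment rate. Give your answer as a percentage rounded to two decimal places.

Employed = 13.17 + 4.91 + 93.07 = 111.15 million (anyone who worked, including part-time for economic reasons, counts as employed).
Unemployed = 7.34 + 1.62 = 8.96 million (jobless and actively searching, or on temporary layoff).
Labor force = 111.15 + 8.96 = 120.11 million.
Unemployment rate = 8.96 / 120.11 = 7.46%.

Unemployment rate ≈ 7.46%.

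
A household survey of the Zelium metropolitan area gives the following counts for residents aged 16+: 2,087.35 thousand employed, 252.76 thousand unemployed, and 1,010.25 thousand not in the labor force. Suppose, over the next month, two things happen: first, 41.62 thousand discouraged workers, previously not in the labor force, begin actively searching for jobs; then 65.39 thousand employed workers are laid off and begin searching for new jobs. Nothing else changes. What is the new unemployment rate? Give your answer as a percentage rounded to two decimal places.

New unemployment rate ≈ 15.11%.

Initially, labor force = 2,087.35 + 252.76 = 2,340.11 thousand, so u = 252.76/2,340.11 = 10.80%.
After the first change, unemployed and labor force both rise by 41.62 → E = 2,087.35, U = 294.38, labor force = 2,381.73 thousand.
After the second change, employed falls and unemployed rises by 65.39; labor force unchanged → E = 2,021.96, U = 359.77, labor force = 2,381.73 thousand.
New unemployment rate = 359.77 / 2,381.73 = 15.11%.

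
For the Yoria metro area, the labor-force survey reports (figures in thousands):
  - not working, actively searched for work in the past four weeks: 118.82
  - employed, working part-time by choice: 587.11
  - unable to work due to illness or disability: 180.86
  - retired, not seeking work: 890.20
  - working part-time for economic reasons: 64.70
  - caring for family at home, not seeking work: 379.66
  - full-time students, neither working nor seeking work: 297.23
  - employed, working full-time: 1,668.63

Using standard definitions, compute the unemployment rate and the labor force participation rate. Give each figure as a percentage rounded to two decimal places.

Unemployment rate ≈ 4.87%; labor force participation rate ≈ 58.26%.

Employed = 587.11 + 64.70 + 1,668.63 = 2,320.44 thousand (anyone who worked, including part-time for economic reasons, counts as employed).
Unemployed = 118.82 thousand.
Labor force = 2,320.44 + 118.82 = 2,439.26 thousand.
Not in labor force = 180.86 + 890.20 + 379.66 + 297.23 = 1,747.95 thousand (those not working and not actively searching are outside the labor force).
Civilian working-age population = 2,439.26 + 1,747.95 = 4,187.21 thousand.
Unemployment rate = 118.82 / 2,439.26 = 4.87%.
Labor force participation rate = 2,439.26 / 4,187.21 = 58.26%.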